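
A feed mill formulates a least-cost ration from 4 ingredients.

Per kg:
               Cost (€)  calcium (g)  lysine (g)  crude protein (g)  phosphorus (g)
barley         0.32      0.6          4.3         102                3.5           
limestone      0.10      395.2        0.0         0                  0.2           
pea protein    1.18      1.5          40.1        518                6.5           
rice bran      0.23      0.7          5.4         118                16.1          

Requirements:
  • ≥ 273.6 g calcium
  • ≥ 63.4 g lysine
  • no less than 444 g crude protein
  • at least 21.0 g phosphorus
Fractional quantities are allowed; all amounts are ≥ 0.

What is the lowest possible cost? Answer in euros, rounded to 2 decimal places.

Let x1 = kg of barley, x2 = kg of limestone, x3 = kg of pea protein, x4 = kg of rice bran.
Minimise 0.32x1 + 0.1x2 + 1.18x3 + 0.23x4 subject to:
  0.6x1 + 395.2x2 + 1.5x3 + 0.7x4 ≥ 273.6   (calcium)
  4.3x1 + 40.1x3 + 5.4x4 ≥ 63.4   (lysine)
  102x1 + 518x3 + 118x4 ≥ 444   (crude protein)
  3.5x1 + 0.2x2 + 6.5x3 + 16.1x4 ≥ 21   (phosphorus)
  x1, x2, x3, x4 ≥ 0.
The optimal basis is {limestone, pea protein, rice bran}; barley drops out. Binding constraints: calcium, lysine, phosphorus.
So limestone = 0.6854 kg, pea protein = 1.487 kg, rice bran = 0.6953 kg.
Hence cost = 0.1·0.6854 + 1.18·1.487 + 0.23·0.6953 = €1.9831.

€1.98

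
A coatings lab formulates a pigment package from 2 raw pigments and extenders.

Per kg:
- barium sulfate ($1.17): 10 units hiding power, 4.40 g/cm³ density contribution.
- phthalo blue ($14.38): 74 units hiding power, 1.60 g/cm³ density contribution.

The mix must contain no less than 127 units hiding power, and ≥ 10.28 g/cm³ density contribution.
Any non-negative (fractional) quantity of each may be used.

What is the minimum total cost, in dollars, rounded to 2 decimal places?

$14.86

Let x1 = kg of barium sulfate, x2 = kg of phthalo blue.
min 1.17x1 + 14.38x2 subject to:
  10x1 + 74x2 ≥ 127   (hiding power)
  4.4x1 + 1.6x2 ≥ 10.28   (density contribution)
  x1, x2 ≥ 0.
The minimum-cost mix takes nothing from phthalo blue — only barium sulfate. The hiding power requirement is met with equality.
Optimal quantities: barium sulfate = 12.7 kg.
Total cost: 1.17·12.7 = 14.8590.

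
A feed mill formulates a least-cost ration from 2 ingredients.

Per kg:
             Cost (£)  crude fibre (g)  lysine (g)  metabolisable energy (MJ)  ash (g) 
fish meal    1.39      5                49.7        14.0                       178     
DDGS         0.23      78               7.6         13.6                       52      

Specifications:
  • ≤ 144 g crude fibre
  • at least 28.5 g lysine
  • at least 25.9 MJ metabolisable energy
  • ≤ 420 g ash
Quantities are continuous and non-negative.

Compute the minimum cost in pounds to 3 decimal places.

Let x1 = kg of fish meal, x2 = kg of DDGS.
Minimize 1.39x1 + 0.23x2 subject to:
  5x1 + 78x2 ≤ 144   (crude fibre)
  49.7x1 + 7.6x2 ≥ 28.5   (lysine)
  14x1 + 13.6x2 ≥ 25.9   (metabolisable energy)
  178x1 + 52x2 ≤ 420   (ash)
  x1, x2 ≥ 0.
Both inputs are positive at the optimum. The lysine and metabolisable energy requirements are met with equality.
Optimal quantities: fish meal = 0.3349 kg, DDGS = 1.56 kg.
Total cost: 1.39·0.3349 + 0.23·1.56 = 0.82431.

£0.824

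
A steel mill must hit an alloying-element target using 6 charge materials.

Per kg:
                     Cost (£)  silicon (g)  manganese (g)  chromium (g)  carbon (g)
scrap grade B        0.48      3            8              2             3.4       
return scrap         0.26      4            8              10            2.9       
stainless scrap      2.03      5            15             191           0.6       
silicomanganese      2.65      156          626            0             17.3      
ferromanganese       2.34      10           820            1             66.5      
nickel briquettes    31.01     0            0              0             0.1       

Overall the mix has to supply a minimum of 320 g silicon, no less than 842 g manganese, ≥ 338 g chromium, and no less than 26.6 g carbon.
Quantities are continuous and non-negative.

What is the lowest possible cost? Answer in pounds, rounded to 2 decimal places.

Let x1 = kg of scrap grade B, x2 = kg of return scrap, x3 = kg of stainless scrap, x4 = kg of silicomanganese, x5 = kg of ferromanganese, x6 = kg of nickel briquettes.
Minimize 0.48x1 + 0.26x2 + 2.03x3 + 2.65x4 + 2.34x5 + 31.01x6 with:
  3x1 + 4x2 + 5x3 + 156x4 + 10x5 ≥ 320   (silicon)
  8x1 + 8x2 + 15x3 + 626x4 + 820x5 ≥ 842   (manganese)
  2x1 + 10x2 + 191x3 + 1x5 ≥ 338   (chromium)
  3.4x1 + 2.9x2 + 0.6x3 + 17.3x4 + 66.5x5 + 0.1x6 ≥ 26.6   (carbon)
  x1, x2, x3, x4, x5, x6 ≥ 0.
The minimum-cost mix takes nothing from scrap grade B, return scrap, ferromanganese, nickel briquettes — only stainless scrap, silicomanganese. There the silicon and chromium constraints are tight.
So stainless scrap = 1.77 kg, silicomanganese = 1.995 kg.
Total cost: 2.03·1.77 + 2.65·1.995 = 8.8799.

£8.88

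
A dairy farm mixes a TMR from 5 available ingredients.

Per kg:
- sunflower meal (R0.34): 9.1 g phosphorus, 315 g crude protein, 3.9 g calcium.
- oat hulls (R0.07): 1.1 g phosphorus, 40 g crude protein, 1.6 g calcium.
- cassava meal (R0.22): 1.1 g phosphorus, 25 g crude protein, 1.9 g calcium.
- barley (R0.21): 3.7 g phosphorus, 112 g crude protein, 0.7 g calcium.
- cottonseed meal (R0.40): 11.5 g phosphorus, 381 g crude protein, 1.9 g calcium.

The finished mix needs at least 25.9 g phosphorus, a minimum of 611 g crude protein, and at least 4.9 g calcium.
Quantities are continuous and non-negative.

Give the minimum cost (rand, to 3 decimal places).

Set it up as a linear program. Let x1 = kg of sunflower meal, x2 = kg of oat hulls, x3 = kg of cassava meal, x4 = kg of barley, x5 = kg of cottonseed meal.
Minimise 0.34x1 + 0.07x2 + 0.22x3 + 0.21x4 + 0.4x5 s.t.:
  9.1x1 + 1.1x2 + 1.1x3 + 3.7x4 + 11.5x5 ≥ 25.9   (phosphorus)
  315x1 + 40x2 + 25x3 + 112x4 + 381x5 ≥ 611   (crude protein)
  3.9x1 + 1.6x2 + 1.9x3 + 0.7x4 + 1.9x5 ≥ 4.9   (calcium)
  x1, x2, x3, x4, x5 ≥ 0.
The minimum-cost mix takes nothing from oat hulls, cassava meal, barley — only sunflower meal, cottonseed meal. The phosphorus and calcium requirements are met with equality.
Solving gives x1 = 0.2591, x5 = 2.047.
Cost = 0.34·0.2591 + 0.4·2.047 = 0.90689.

R0.907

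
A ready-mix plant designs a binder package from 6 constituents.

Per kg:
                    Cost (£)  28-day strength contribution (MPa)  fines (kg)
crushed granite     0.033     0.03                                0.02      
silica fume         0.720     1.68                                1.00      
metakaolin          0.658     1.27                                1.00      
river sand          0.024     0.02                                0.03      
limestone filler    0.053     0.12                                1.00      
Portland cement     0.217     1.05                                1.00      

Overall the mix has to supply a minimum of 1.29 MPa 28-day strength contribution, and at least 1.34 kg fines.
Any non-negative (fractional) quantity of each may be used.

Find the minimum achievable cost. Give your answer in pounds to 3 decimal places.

Let x1 = kg of crushed granite, x2 = kg of silica fume, x3 = kg of metakaolin, x4 = kg of river sand, x5 = kg of limestone filler, x6 = kg of Portland cement.
Minimise 0.033x1 + 0.72x2 + 0.658x3 + 0.024x4 + 0.053x5 + 0.217x6 with:
  0.03x1 + 1.68x2 + 1.27x3 + 0.02x4 + 0.12x5 + 1.05x6 ≥ 1.29   (28-day strength contribution)
  0.02x1 + 1x2 + 1x3 + 0.03x4 + 1x5 + 1x6 ≥ 1.34   (fines)
  x1, x2, x3, x4, x5, x6 ≥ 0.
The minimum-cost mix takes nothing from crushed granite, silica fume, metakaolin, river sand — only limestone filler, Portland cement. There the 28-day strength contribution and fines constraints are tight.
Optimal quantities: limestone filler = 0.1258 kg, Portland cement = 1.214 kg.
Objective = 0.053·0.1258 + 0.217·1.214 = 0.27011.

£0.270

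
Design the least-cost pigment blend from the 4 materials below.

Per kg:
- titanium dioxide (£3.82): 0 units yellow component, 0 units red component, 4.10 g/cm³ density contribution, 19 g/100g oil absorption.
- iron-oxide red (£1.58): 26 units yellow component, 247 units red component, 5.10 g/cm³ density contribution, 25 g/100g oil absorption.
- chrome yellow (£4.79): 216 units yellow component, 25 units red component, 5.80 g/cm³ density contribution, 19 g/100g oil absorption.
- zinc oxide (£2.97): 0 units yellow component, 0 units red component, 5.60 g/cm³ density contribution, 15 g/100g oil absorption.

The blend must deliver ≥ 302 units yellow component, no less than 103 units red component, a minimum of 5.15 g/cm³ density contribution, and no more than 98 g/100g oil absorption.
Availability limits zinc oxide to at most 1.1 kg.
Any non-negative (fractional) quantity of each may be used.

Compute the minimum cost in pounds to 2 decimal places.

This is a linear program. Let x1 = kg of titanium dioxide, x2 = kg of iron-oxide red, x3 = kg of chrome yellow, x4 = kg of zinc oxide.
Minimise 3.82x1 + 1.58x2 + 4.79x3 + 2.97x4 with:
  26x2 + 216x3 ≥ 302   (yellow component)
  247x2 + 25x3 ≥ 103   (red component)
  4.1x1 + 5.1x2 + 5.8x3 + 5.6x4 ≥ 5.15   (density contribution)
  19x1 + 25x2 + 19x3 + 15x4 ≤ 98   (oil absorption)
  x4 ≤ 1.1
  x1, x2, x3, x4 ≥ 0.
The minimum-cost mix takes nothing from titanium dioxide, zinc oxide — only iron-oxide red, chrome yellow. The yellow component and red component requirements are met with equality.
So iron-oxide red = 0.2789 kg, chrome yellow = 1.365 kg.
Total cost: 1.58·0.2789 + 4.79·1.365 = 6.9790.

£6.98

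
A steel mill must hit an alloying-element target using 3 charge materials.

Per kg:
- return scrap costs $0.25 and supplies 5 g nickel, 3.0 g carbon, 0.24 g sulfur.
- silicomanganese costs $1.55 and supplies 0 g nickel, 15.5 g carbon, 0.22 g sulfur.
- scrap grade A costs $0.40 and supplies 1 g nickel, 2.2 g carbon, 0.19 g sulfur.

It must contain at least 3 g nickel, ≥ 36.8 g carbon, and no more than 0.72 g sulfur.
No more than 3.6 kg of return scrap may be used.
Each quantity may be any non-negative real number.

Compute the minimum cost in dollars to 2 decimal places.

Treat it as an LP. Let x1 = kg of return scrap, x2 = kg of silicomanganese, x3 = kg of scrap grade A.
Minimise 0.25x1 + 1.55x2 + 0.4x3 subject to:
  5x1 + 1x3 ≥ 3   (nickel)
  3x1 + 15.5x2 + 2.2x3 ≥ 36.8   (carbon)
  0.24x1 + 0.22x2 + 0.19x3 ≤ 0.72   (sulfur)
  x1 ≤ 3.6
  x1, x2, x3 ≥ 0.
At the optimum only return scrap, silicomanganese are positive (scrap grade A = 0). The carbon and sulfur requirements are met with equality.
Solving gives x1 = 1.001, x2 = 2.18.
Hence cost = 0.25·1.001 + 1.55·2.18 = $3.6293.

$3.63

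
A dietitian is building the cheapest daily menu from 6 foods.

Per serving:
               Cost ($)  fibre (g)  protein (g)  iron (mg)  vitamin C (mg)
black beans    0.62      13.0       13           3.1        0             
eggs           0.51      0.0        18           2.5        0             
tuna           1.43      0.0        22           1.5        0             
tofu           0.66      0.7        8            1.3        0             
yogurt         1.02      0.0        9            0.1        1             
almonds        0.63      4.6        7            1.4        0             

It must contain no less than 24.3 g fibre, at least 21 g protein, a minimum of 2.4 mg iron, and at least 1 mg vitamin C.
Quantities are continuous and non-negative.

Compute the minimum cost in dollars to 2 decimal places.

$2.18

This is a linear program. Let x1 = servings of black beans, x2 = servings of eggs, x3 = servings of tuna, x4 = servings of tofu, x5 = servings of yogurt, x6 = servings of almonds.
Minimise 0.62x1 + 0.51x2 + 1.43x3 + 0.66x4 + 1.02x5 + 0.63x6 with:
  13x1 + 0.7x4 + 4.6x6 ≥ 24.3   (fibre)
  13x1 + 18x2 + 22x3 + 8x4 + 9x5 + 7x6 ≥ 21   (protein)
  3.1x1 + 2.5x2 + 1.5x3 + 1.3x4 + 0.1x5 + 1.4x6 ≥ 2.4   (iron)
  1x5 ≥ 1   (vitamin C)
  x1, x2, x3, x4, x5, x6 ≥ 0.
The minimum-cost mix takes nothing from eggs, tuna, tofu, almonds — only black beans, yogurt. There the fibre and vitamin C constraints are tight.
That vertex is x1 = 1.869, x5 = 1.
Cost = 0.62·1.869 + 1.02·1 = 2.1788.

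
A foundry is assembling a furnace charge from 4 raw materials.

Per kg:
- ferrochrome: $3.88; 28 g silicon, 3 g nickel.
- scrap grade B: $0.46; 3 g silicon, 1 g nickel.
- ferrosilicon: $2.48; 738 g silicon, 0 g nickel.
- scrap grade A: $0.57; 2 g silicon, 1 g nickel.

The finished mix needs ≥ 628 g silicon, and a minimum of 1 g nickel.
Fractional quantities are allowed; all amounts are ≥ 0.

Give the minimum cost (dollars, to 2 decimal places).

$2.56

This is a linear program. Let x1 = kg of ferrochrome, x2 = kg of scrap grade B, x3 = kg of ferrosilicon, x4 = kg of scrap grade A.
min 3.88x1 + 0.46x2 + 2.48x3 + 0.57x4 with:
  28x1 + 3x2 + 738x3 + 2x4 ≥ 628   (silicon)
  3x1 + 1x2 + 1x4 ≥ 1   (nickel)
  x1, x2, x3, x4 ≥ 0.
At the optimum only scrap grade B, ferrosilicon are positive (ferrochrome, scrap grade A = 0). The silicon and nickel requirements are met with equality.
That vertex is x2 = 1, x3 = 0.8469.
Objective = 0.46·1 + 2.48·0.8469 = 2.5603.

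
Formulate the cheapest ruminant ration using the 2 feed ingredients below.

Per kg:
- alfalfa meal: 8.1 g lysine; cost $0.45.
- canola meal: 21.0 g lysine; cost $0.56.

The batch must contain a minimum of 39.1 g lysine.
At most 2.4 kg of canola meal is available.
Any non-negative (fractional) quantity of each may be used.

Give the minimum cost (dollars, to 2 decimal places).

Let x1 = kg of alfalfa meal, x2 = kg of canola meal.
min 0.45x1 + 0.56x2 with:
  8.1x1 + 21x2 ≥ 39.1   (lysine)
  x2 ≤ 2.4
  x1, x2 ≥ 0.
The cheapest feasible vertex uses only canola meal; alfalfa meal is not used. There the lysine constraint is tight.
Optimal quantities: canola meal = 1.862 kg.
Objective = 0.56·1.862 = 1.0427.

$1.04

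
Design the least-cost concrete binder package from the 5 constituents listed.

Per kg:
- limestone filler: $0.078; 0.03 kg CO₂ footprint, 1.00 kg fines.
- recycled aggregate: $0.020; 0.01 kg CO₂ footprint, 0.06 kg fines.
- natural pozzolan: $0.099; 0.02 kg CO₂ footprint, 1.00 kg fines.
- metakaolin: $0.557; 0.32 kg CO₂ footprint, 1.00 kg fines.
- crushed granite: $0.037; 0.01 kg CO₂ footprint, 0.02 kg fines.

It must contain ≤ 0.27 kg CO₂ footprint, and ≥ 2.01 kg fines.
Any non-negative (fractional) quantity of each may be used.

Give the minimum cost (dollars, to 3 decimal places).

Let x1 = kg of limestone filler, x2 = kg of recycled aggregate, x3 = kg of natural pozzolan, x4 = kg of metakaolin, x5 = kg of crushed granite.
Minimize 0.078x1 + 0.02x2 + 0.099x3 + 0.557x4 + 0.037x5 subject to:
  0.03x1 + 0.01x2 + 0.02x3 + 0.32x4 + 0.01x5 ≤ 0.27   (CO₂ footprint)
  1x1 + 0.06x2 + 1x3 + 1x4 + 0.02x5 ≥ 2.01   (fines)
  x1, x2, x3, x4, x5 ≥ 0.
The cheapest feasible vertex uses only limestone filler; recycled aggregate, natural pozzolan, metakaolin, crushed granite are not used. Binding constraint: fines.
Optimal quantities: limestone filler = 2.01 kg.
Total cost: 0.078·2.01 = 0.15678.

$0.157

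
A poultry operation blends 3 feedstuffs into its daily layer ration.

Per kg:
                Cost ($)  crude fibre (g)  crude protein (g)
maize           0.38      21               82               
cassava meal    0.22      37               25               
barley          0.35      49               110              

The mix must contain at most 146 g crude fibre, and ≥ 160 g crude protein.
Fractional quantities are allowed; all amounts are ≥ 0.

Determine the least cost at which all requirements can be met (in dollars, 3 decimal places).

$0.509

Let x1 = kg of maize, x2 = kg of cassava meal, x3 = kg of barley.
Minimize 0.38x1 + 0.22x2 + 0.35x3 with:
  21x1 + 37x2 + 49x3 ≤ 146   (crude fibre)
  82x1 + 25x2 + 110x3 ≥ 160   (crude protein)
  x1, x2, x3 ≥ 0.
The cheapest feasible vertex uses only barley; maize, cassava meal are not used. The crude protein requirement is met with equality.
Optimal quantities: barley = 1.455 kg.
Hence cost = 0.35·1.455 = $0.50925.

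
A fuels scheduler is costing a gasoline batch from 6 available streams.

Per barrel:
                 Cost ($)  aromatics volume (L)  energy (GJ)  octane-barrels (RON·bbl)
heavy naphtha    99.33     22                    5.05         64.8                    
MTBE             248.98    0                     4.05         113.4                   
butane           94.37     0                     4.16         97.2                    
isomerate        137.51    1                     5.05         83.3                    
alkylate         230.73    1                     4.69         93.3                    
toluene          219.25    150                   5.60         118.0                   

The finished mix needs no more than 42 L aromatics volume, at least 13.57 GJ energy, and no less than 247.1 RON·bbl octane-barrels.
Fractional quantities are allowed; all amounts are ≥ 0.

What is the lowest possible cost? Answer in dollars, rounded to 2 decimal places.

$287.80

This is a linear program. Let x1 = barrels of heavy naphtha, x2 = barrels of MTBE, x3 = barrels of butane, x4 = barrels of isomerate, x5 = barrels of alkylate, x6 = barrels of toluene.
min 99.33x1 + 248.98x2 + 94.37x3 + 137.51x4 + 230.73x5 + 219.25x6 with:
  22x1 + 1x4 + 1x5 + 150x6 ≤ 42   (aromatics volume)
  5.05x1 + 4.05x2 + 4.16x3 + 5.05x4 + 4.69x5 + 5.6x6 ≥ 13.57   (energy)
  64.8x1 + 113.4x2 + 97.2x3 + 83.3x4 + 93.3x5 + 118x6 ≥ 247.1   (octane-barrels)
  x1, x2, x3, x4, x5, x6 ≥ 0.
The minimum-cost mix takes nothing from MTBE, isomerate, alkylate, toluene — only heavy naphtha, butane. There the energy and octane-barrels constraints are tight.
That vertex is x1 = 1.3153, x3 = 1.6653.
Hence cost = 99.33·1.3153 + 94.37·1.6653 = $287.8031.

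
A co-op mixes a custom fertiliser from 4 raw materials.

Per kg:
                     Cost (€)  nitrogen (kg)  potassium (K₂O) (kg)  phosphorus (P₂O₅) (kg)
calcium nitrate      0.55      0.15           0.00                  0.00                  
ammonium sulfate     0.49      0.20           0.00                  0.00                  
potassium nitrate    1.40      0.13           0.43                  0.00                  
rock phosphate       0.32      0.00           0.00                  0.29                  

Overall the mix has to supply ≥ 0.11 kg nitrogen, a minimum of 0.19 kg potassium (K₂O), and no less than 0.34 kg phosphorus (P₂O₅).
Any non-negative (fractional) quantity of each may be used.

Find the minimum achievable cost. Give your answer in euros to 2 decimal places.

This is a linear program. Let x1 = kg of calcium nitrate, x2 = kg of ammonium sulfate, x3 = kg of potassium nitrate, x4 = kg of rock phosphate.
Minimize 0.55x1 + 0.49x2 + 1.4x3 + 0.32x4 subject to:
  0.15x1 + 0.2x2 + 0.13x3 ≥ 0.11   (nitrogen)
  0.43x3 ≥ 0.19   (potassium (K₂O))
  0.29x4 ≥ 0.34   (phosphorus (P₂O₅))
  x1, x2, x3, x4 ≥ 0.
The cheapest feasible vertex uses only ammonium sulfate, potassium nitrate, rock phosphate; calcium nitrate is not used. Binding constraints: nitrogen, potassium (K₂O), phosphorus (P₂O₅).
Solving gives x2 = 0.2628, x3 = 0.4419, x4 = 1.172.
Hence cost = 0.49·0.2628 + 1.4·0.4419 + 0.32·1.172 = €1.1225.

€1.12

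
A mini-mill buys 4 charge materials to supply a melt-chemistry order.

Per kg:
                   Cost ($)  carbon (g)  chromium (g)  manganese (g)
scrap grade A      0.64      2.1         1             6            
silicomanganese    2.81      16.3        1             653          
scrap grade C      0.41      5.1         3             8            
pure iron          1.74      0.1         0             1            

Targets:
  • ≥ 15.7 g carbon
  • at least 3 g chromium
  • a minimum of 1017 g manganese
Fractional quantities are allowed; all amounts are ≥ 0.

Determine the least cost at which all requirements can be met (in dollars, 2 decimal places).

This is a linear program. Let x1 = kg of scrap grade A, x2 = kg of silicomanganese, x3 = kg of scrap grade C, x4 = kg of pure iron.
min 0.64x1 + 2.81x2 + 0.41x3 + 1.74x4 subject to:
  2.1x1 + 16.3x2 + 5.1x3 + 0.1x4 ≥ 15.7   (carbon)
  1x1 + 1x2 + 3x3 ≥ 3   (chromium)
  6x1 + 653x2 + 8x3 + 1x4 ≥ 1017   (manganese)
  x1, x2, x3, x4 ≥ 0.
At the optimum only silicomanganese, scrap grade C are positive (scrap grade A, pure iron = 0). There the chromium and manganese constraints are tight.
Optimal quantities: silicomanganese = 1.552 kg, scrap grade C = 0.4828 kg.
Total cost: 2.81·1.552 + 0.41·0.4828 = 4.5591.

$4.56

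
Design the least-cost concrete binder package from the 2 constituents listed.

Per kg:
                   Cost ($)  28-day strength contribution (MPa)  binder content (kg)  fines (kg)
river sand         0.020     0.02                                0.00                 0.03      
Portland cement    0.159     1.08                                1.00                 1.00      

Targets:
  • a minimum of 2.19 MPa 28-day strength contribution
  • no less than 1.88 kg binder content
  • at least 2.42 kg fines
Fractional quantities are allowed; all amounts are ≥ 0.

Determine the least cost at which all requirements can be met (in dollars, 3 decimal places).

$0.385

Set it up as a linear program. Let x1 = kg of river sand, x2 = kg of Portland cement.
Minimise 0.02x1 + 0.159x2 s.t.:
  0.02x1 + 1.08x2 ≥ 2.19   (28-day strength contribution)
  1x2 ≥ 1.88   (binder content)
  0.03x1 + 1x2 ≥ 2.42   (fines)
  x1, x2 ≥ 0.
The minimum-cost mix takes nothing from river sand — only Portland cement. There the fines constraint is tight.
That vertex is x2 = 2.42.
Total cost: 0.159·2.42 = 0.38478.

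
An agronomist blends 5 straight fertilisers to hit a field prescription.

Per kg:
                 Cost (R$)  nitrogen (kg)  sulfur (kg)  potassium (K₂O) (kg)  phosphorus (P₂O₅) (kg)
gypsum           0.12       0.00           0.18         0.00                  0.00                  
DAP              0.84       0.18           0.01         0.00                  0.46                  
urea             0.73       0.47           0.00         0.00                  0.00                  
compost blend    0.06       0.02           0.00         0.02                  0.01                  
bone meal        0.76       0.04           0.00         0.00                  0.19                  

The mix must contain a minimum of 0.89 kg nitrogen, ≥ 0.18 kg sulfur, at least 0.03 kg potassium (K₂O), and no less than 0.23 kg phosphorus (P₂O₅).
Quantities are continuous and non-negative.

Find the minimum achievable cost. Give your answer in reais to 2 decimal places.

Let x1 = kg of gypsum, x2 = kg of DAP, x3 = kg of urea, x4 = kg of compost blend, x5 = kg of bone meal.
min 0.12x1 + 0.84x2 + 0.73x3 + 0.06x4 + 0.76x5 subject to:
  0.18x2 + 0.47x3 + 0.02x4 + 0.04x5 ≥ 0.89   (nitrogen)
  0.18x1 + 0.01x2 ≥ 0.18   (sulfur)
  0.02x4 ≥ 0.03   (potassium (K₂O))
  0.46x2 + 0.01x4 + 0.19x5 ≥ 0.23   (phosphorus (P₂O₅))
  x1, x2, x3, x4, x5 ≥ 0.
The optimal basis is {gypsum, DAP, urea, compost blend}; bone meal drops out. There the nitrogen, sulfur, potassium (K₂O), phosphorus (P₂O₅) constraints are tight.
That vertex is x1 = 0.974, x2 = 0.4674, x3 = 1.651, x4 = 1.5.
Cost = 0.12·0.974 + 0.84·0.4674 + 0.73·1.651 + 0.06·1.5 = 1.8047.

R$1.80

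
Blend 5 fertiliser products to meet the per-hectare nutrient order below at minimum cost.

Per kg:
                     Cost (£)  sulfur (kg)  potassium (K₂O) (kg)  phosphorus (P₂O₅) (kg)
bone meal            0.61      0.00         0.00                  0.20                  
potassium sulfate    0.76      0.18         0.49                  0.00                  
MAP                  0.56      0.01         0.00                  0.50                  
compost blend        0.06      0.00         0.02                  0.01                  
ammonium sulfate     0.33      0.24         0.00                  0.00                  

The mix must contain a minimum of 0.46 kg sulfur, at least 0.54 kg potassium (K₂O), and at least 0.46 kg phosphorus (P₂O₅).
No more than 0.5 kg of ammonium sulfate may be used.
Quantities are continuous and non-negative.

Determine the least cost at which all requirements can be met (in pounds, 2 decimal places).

Let x1 = kg of bone meal, x2 = kg of potassium sulfate, x3 = kg of MAP, x4 = kg of compost blend, x5 = kg of ammonium sulfate.
Minimise 0.61x1 + 0.76x2 + 0.56x3 + 0.06x4 + 0.33x5 s.t.:
  0.18x2 + 0.01x3 + 0.24x5 ≥ 0.46   (sulfur)
  0.49x2 + 0.02x4 ≥ 0.54   (potassium (K₂O))
  0.2x1 + 0.5x3 + 0.01x4 ≥ 0.46   (phosphorus (P₂O₅))
  x5 ≤ 0.5
  x1, x2, x3, x4, x5 ≥ 0.
The minimum-cost mix takes nothing from bone meal, compost blend — only potassium sulfate, MAP, ammonium sulfate. The sulfur, phosphorus (P₂O₅), the ammonium sulfate cap requirements are met with equality.
Optimal quantities: potassium sulfate = 1.838 kg, MAP = 0.92 kg, ammonium sulfate = 0.5 kg.
Hence cost = 0.76·1.838 + 0.56·0.92 + 0.33·0.5 = £2.0771.

£2.08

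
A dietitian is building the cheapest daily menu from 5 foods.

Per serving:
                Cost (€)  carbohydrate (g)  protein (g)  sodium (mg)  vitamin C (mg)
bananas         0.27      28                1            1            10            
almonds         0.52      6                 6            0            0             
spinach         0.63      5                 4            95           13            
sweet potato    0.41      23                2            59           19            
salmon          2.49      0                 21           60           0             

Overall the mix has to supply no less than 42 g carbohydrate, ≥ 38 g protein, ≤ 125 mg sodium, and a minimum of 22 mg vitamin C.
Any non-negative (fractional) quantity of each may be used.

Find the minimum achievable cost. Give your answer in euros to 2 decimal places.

€3.57

Let x1 = servings of bananas, x2 = servings of almonds, x3 = servings of spinach, x4 = servings of sweet potato, x5 = servings of salmon.
min 0.27x1 + 0.52x2 + 0.63x3 + 0.41x4 + 2.49x5 subject to:
  28x1 + 6x2 + 5x3 + 23x4 ≥ 42   (carbohydrate)
  1x1 + 6x2 + 4x3 + 2x4 + 21x5 ≥ 38   (protein)
  1x1 + 95x3 + 59x4 + 60x5 ≤ 125   (sodium)
  10x1 + 13x3 + 19x4 ≥ 22   (vitamin C)
  x1, x2, x3, x4, x5 ≥ 0.
At the optimum only almonds, sweet potato are positive (bananas, spinach, salmon = 0). The protein and vitamin C requirements are met with equality.
Optimal quantities: almonds = 5.947 servings, sweet potato = 1.158 servings.
Total cost: 0.52·5.947 + 0.41·1.158 = 3.5672.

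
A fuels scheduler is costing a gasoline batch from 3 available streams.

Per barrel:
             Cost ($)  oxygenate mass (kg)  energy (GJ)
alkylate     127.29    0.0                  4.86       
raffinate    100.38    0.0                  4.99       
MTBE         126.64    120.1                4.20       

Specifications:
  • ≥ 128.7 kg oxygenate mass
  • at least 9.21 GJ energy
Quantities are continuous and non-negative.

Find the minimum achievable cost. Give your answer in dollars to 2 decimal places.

Treat it as an LP. Let x1 = barrels of alkylate, x2 = barrels of raffinate, x3 = barrels of MTBE.
min 127.29x1 + 100.38x2 + 126.64x3 s.t.:
  120.1x3 ≥ 128.7   (oxygenate mass)
  4.86x1 + 4.99x2 + 4.2x3 ≥ 9.21   (energy)
  x1, x2, x3 ≥ 0.
The cheapest feasible vertex uses only raffinate, MTBE; alkylate is not used. Binding constraints: oxygenate mass and energy.
Optimal quantities: raffinate = 0.94374 barrels, MTBE = 1.0716 barrels.
Hence cost = 100.38·0.94374 + 126.64·1.0716 = $230.4400.

$230.44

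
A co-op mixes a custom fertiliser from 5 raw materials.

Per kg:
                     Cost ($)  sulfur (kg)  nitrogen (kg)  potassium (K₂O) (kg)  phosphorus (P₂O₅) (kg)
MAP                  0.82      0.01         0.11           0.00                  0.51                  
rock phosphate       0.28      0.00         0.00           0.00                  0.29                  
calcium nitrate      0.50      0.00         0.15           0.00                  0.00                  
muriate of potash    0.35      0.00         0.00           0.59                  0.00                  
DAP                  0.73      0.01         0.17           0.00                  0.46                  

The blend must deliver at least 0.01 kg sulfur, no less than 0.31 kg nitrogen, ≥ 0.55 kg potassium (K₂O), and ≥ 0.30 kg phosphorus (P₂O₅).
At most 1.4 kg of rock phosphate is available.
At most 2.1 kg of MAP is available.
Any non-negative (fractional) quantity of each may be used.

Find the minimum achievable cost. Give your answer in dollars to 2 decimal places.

$1.52

Let x1 = kg of MAP, x2 = kg of rock phosphate, x3 = kg of calcium nitrate, x4 = kg of muriate of potash, x5 = kg of DAP.
min 0.82x1 + 0.28x2 + 0.5x3 + 0.35x4 + 0.73x5 subject to:
  0.01x1 + 0.01x5 ≥ 0.01   (sulfur)
  0.11x1 + 0.15x3 + 0.17x5 ≥ 0.31   (nitrogen)
  0.59x4 ≥ 0.55   (potassium (K₂O))
  0.51x1 + 0.29x2 + 0.46x5 ≥ 0.3   (phosphorus (P₂O₅))
  x2 ≤ 1.4
  x1 ≤ 2.1
  x1, x2, x3, x4, x5 ≥ 0.
At the optimum only calcium nitrate, muriate of potash, DAP are positive (MAP, rock phosphate = 0). The sulfur, nitrogen, potassium (K₂O) requirements are met with equality.
Optimal quantities: calcium nitrate = 0.9333 kg, muriate of potash = 0.9322 kg, DAP = 1 kg.
Total cost: 0.5·0.9333 + 0.35·0.9322 + 0.73·1 = 1.5229.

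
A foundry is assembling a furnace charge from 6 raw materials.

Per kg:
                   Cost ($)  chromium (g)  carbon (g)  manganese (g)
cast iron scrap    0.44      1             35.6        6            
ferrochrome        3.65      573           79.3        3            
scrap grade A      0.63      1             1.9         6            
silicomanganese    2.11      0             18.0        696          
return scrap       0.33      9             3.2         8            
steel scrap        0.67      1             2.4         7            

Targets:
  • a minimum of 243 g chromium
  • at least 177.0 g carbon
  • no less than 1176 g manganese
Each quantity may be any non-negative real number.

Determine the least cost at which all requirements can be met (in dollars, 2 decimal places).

Treat it as an LP. Let x1 = kg of cast iron scrap, x2 = kg of ferrochrome, x3 = kg of scrap grade A, x4 = kg of silicomanganese, x5 = kg of return scrap, x6 = kg of steel scrap.
Minimise 0.44x1 + 3.65x2 + 0.63x3 + 2.11x4 + 0.33x5 + 0.67x6 subject to:
  1x1 + 573x2 + 1x3 + 9x5 + 1x6 ≥ 243   (chromium)
  35.6x1 + 79.3x2 + 1.9x3 + 18x4 + 3.2x5 + 2.4x6 ≥ 177   (carbon)
  6x1 + 3x2 + 6x3 + 696x4 + 8x5 + 7x6 ≥ 1176   (manganese)
  x1, x2, x3, x4, x5, x6 ≥ 0.
At the optimum only cast iron scrap, ferrochrome, silicomanganese are positive (scrap grade A, return scrap, steel scrap = 0). Binding constraints: chromium, carbon, manganese.
That vertex is x1 = 3.2, x2 = 0.4185, x4 = 1.66.
Hence cost = 0.44·3.2 + 3.65·0.4185 + 2.11·1.66 = $6.4381.

$6.44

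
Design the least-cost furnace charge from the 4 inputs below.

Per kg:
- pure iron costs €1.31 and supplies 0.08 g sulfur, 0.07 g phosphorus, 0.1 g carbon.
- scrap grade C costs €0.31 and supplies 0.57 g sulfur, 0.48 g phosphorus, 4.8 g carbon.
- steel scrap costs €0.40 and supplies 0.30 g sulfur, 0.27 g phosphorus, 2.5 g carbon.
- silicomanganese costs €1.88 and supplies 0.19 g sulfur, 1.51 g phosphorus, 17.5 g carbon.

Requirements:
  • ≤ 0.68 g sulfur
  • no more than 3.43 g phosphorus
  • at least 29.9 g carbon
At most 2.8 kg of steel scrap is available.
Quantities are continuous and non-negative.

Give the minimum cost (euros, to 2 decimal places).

Let x1 = kg of pure iron, x2 = kg of scrap grade C, x3 = kg of steel scrap, x4 = kg of silicomanganese.
Minimize 1.31x1 + 0.31x2 + 0.4x3 + 1.88x4 with:
  0.08x1 + 0.57x2 + 0.3x3 + 0.19x4 ≤ 0.68   (sulfur)
  0.07x1 + 0.48x2 + 0.27x3 + 1.51x4 ≤ 3.43   (phosphorus)
  0.1x1 + 4.8x2 + 2.5x3 + 17.5x4 ≥ 29.9   (carbon)
  x3 ≤ 2.8
  x1, x2, x3, x4 ≥ 0.
The optimal basis is {scrap grade C, silicomanganese}; pure iron, steel scrap drop out. The sulfur and carbon requirements are met with equality.
Solving gives x2 = 0.6862, x4 = 1.52.
Cost = 0.31·0.6862 + 1.88·1.52 = 3.0703.

€3.07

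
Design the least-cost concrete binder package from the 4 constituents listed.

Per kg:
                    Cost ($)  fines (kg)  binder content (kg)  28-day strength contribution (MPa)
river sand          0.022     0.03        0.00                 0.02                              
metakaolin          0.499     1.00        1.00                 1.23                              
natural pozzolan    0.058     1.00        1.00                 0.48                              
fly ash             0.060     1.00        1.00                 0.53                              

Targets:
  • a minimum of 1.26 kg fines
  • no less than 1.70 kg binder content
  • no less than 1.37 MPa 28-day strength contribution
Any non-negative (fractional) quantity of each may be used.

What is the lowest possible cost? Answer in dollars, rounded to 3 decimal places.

$0.155

This is a linear program. Let x1 = kg of river sand, x2 = kg of metakaolin, x3 = kg of natural pozzolan, x4 = kg of fly ash.
Minimise 0.022x1 + 0.499x2 + 0.058x3 + 0.06x4 with:
  0.03x1 + 1x2 + 1x3 + 1x4 ≥ 1.26   (fines)
  1x2 + 1x3 + 1x4 ≥ 1.7   (binder content)
  0.02x1 + 1.23x2 + 0.48x3 + 0.53x4 ≥ 1.37   (28-day strength contribution)
  x1, x2, x3, x4 ≥ 0.
The minimum-cost mix takes nothing from river sand, metakaolin, natural pozzolan — only fly ash. The 28-day strength contribution requirement is met with equality.
That vertex is x4 = 2.585.
Hence cost = 0.06·2.585 = $0.15510.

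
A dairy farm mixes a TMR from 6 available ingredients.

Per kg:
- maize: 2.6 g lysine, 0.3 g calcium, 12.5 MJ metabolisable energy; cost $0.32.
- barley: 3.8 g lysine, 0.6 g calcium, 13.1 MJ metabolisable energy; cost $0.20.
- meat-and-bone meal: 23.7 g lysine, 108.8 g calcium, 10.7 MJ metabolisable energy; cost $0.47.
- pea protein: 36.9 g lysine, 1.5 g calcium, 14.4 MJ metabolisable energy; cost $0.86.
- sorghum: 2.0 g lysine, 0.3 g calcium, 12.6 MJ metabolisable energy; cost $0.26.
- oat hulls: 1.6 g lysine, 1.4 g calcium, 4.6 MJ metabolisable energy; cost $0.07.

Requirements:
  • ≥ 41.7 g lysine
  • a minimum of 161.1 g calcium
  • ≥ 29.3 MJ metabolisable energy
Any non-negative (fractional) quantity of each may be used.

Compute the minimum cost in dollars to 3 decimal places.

$0.930

Set it up as a linear program. Let x1 = kg of maize, x2 = kg of barley, x3 = kg of meat-and-bone meal, x4 = kg of pea protein, x5 = kg of sorghum, x6 = kg of oat hulls.
Minimize 0.32x1 + 0.2x2 + 0.47x3 + 0.86x4 + 0.26x5 + 0.07x6 with:
  2.6x1 + 3.8x2 + 23.7x3 + 36.9x4 + 2x5 + 1.6x6 ≥ 41.7   (lysine)
  0.3x1 + 0.6x2 + 108.8x3 + 1.5x4 + 0.3x5 + 1.4x6 ≥ 161.1   (calcium)
  12.5x1 + 13.1x2 + 10.7x3 + 14.4x4 + 12.6x5 + 4.6x6 ≥ 29.3   (metabolisable energy)
  x1, x2, x3, x4, x5, x6 ≥ 0.
The optimal basis is {meat-and-bone meal, oat hulls}; maize, barley, pea protein, sorghum drop out. Binding constraints: lysine and metabolisable energy.
So meat-and-bone meal = 1.577 kg, oat hulls = 2.701 kg.
Total cost: 0.47·1.577 + 0.07·2.701 = 0.93026.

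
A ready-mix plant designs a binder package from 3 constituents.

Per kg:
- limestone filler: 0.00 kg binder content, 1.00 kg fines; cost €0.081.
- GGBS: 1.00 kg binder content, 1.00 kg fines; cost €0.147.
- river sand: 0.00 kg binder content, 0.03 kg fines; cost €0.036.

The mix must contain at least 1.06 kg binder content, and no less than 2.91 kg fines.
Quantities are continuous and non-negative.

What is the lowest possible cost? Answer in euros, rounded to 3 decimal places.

€0.306

Set it up as a linear program. Let x1 = kg of limestone filler, x2 = kg of GGBS, x3 = kg of river sand.
Minimize 0.081x1 + 0.147x2 + 0.036x3 with:
  1x2 ≥ 1.06   (binder content)
  1x1 + 1x2 + 0.03x3 ≥ 2.91   (fines)
  x1, x2, x3 ≥ 0.
At the optimum only limestone filler, GGBS are positive (river sand = 0). Binding constraints: binder content and fines.
Optimal quantities: limestone filler = 1.85 kg, GGBS = 1.06 kg.
Hence cost = 0.081·1.85 + 0.147·1.06 = €0.30567.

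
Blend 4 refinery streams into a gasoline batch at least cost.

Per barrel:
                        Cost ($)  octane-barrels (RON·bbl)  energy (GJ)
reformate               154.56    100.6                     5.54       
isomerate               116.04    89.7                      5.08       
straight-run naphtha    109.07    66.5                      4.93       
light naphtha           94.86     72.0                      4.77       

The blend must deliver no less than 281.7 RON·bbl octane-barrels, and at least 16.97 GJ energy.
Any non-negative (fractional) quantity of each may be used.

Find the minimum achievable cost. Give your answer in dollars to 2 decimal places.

$366.94

Let x1 = barrels of reformate, x2 = barrels of isomerate, x3 = barrels of straight-run naphtha, x4 = barrels of light naphtha.
Minimize 154.56x1 + 116.04x2 + 109.07x3 + 94.86x4 subject to:
  100.6x1 + 89.7x2 + 66.5x3 + 72x4 ≥ 281.7   (octane-barrels)
  5.54x1 + 5.08x2 + 4.93x3 + 4.77x4 ≥ 16.97   (energy)
  x1, x2, x3, x4 ≥ 0.
The cheapest feasible vertex uses only isomerate, light naphtha; reformate, straight-run naphtha are not used. The octane-barrels and energy requirements are met with equality.
Optimal quantities: isomerate = 1.96218 barrels, light naphtha = 1.46795 barrels.
Objective = 116.04·1.96218 + 94.86·1.46795 = 366.9411.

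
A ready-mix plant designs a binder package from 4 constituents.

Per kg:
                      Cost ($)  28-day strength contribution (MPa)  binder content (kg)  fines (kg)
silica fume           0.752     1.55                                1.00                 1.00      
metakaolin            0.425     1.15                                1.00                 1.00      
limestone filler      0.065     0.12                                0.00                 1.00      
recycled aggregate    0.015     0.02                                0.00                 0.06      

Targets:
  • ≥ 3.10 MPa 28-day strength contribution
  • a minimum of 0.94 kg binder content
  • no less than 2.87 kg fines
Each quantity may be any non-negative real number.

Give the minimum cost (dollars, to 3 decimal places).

Let x1 = kg of silica fume, x2 = kg of metakaolin, x3 = kg of limestone filler, x4 = kg of recycled aggregate.
Minimize 0.752x1 + 0.425x2 + 0.065x3 + 0.015x4 subject to:
  1.55x1 + 1.15x2 + 0.12x3 + 0.02x4 ≥ 3.1   (28-day strength contribution)
  1x1 + 1x2 ≥ 0.94   (binder content)
  1x1 + 1x2 + 1x3 + 0.06x4 ≥ 2.87   (fines)
  x1, x2, x3, x4 ≥ 0.
The optimal basis is {metakaolin, limestone filler}; silica fume, recycled aggregate drop out. Binding constraints: 28-day strength contribution and fines.
Optimal quantities: metakaolin = 2.675 kg, limestone filler = 0.1947 kg.
Cost = 0.425·2.675 + 0.065·0.1947 = 1.14953.

$1.150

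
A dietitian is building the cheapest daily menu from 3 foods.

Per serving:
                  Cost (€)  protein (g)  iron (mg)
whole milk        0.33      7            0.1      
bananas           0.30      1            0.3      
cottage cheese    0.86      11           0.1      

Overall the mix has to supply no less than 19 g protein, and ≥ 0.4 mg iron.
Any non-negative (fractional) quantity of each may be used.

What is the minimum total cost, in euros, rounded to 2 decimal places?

€1.01

This is a linear program. Let x1 = servings of whole milk, x2 = servings of bananas, x3 = servings of cottage cheese.
Minimise 0.33x1 + 0.3x2 + 0.86x3 with:
  7x1 + 1x2 + 11x3 ≥ 19   (protein)
  0.1x1 + 0.3x2 + 0.1x3 ≥ 0.4   (iron)
  x1, x2, x3 ≥ 0.
The optimal basis is {whole milk, bananas}; cottage cheese drops out. There the protein and iron constraints are tight.
Solving gives x1 = 2.65, x2 = 0.45.
Total cost: 0.33·2.65 + 0.3·0.45 = 1.0095.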